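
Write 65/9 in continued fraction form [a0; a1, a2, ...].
[7; 4, 2]

Euclidean algorithm steps:
65 = 7 × 9 + 2
9 = 4 × 2 + 1
2 = 2 × 1 + 0
Continued fraction: [7; 4, 2]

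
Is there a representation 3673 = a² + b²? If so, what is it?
37² + 48² (a=37, b=48)

Factorization: 3673 = 3673
By Fermat: n is sum of two squares iff every prime p ≡ 3 (mod 4) appears to even power.
All primes ≡ 3 (mod 4) appear to even power.
Search a = 0, 1, 2, … for 3673 - a² a perfect square: first hit at a = 37: 3673 - 1369 = 2304 = 48².
3673 = 37² + 48² = 1369 + 2304 ✓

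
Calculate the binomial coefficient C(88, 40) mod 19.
16

Using Lucas' theorem:
Write n=88 and k=40 in base 19:
n in base 19: [4, 12]
k in base 19: [2, 2]
C(88,40) mod 19 = ∏ C(n_i, k_i) mod 19
Digit binomials (mod 19): C(4,2) = 6; C(12,2) = 66 ≡ 9
Product: 6 × 9 = 54 ≡ 16 (mod 19)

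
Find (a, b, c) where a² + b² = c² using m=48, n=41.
(623, 3936, 3985)

Euclid's formula: a = m² - n², b = 2mn, c = m² + n²
m = 48, n = 41
a = 48² - 41² = 2304 - 1681 = 623
b = 2 × 48 × 41 = 3936
c = 48² + 41² = 2304 + 1681 = 3985
Verification: 623² + 3936² = 388129 + 15492096 = 15880225 = 3985² ✓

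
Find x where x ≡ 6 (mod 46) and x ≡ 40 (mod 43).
1846

Using Chinese Remainder Theorem:
M = 46 × 43 = 1978
M1 = 43, M2 = 46
y1 = 43^(-1) mod 46 = 15
y2 = 46^(-1) mod 43 = 29
x = (6×43×15 + 40×46×29) mod 1978 = 1846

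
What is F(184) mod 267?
21

Matrix identity: Q^n = [[F_(n+1), F_n], [F_n, F_(n-1)]] with Q = [[1,1],[1,0]].
n = 184 = 10111000₂. Square-and-multiply, entries mod 267:
Q^1 = [[1,1],[1,0]]
Q^2 = (Q^1)² = [[2,1],[1,1]]
Q^5 = (Q^2)²·Q = [[8,5],[5,3]]
Q^11 = (Q^5)²·Q = [[144,89],[89,55]]
Q^23 = (Q^11)²·Q = [[177,88],[88,89]]
Q^46 = (Q^23)² = [[91,179],[179,179]]
Q^92 = (Q^46)² = [[5,3],[3,2]]
Q^184 = (Q^92)² = [[34,21],[21,13]]
F_184 mod 267 = Q^184[0][1] = 21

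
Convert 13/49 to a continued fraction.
[0; 3, 1, 3, 3]

Euclidean algorithm steps:
13 = 0 × 49 + 13
49 = 3 × 13 + 10
13 = 1 × 10 + 3
10 = 3 × 3 + 1
3 = 3 × 1 + 0
Continued fraction: [0; 3, 1, 3, 3]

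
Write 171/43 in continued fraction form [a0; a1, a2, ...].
[3; 1, 42]

Euclidean algorithm steps:
171 = 3 × 43 + 42
43 = 1 × 42 + 1
42 = 42 × 1 + 0
Continued fraction: [3; 1, 42]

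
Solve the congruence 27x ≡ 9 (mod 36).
x ≡ 3 (mod 4)

gcd(27, 36) = 9, which divides 9, so solutions exist.
Divide through by 9: 3x ≡ 1 (mod 4).
Find 3^(-1) mod 4 by the extended Euclidean algorithm:
4 = 1 × 3 + 1  ⟹  1 = (1)·4 + (-1)·3
So (-1)·3 ≡ 1 (mod 4), i.e. 3^(-1) ≡ -1 ≡ 3 (mod 4).
x ≡ 3 × 1 = 3 ≡ 3 (mod 4).
Check: 27 × 3 = 81 ≡ 9 (mod 36).
x ≡ 3 (mod 4), giving 9 solutions mod 36.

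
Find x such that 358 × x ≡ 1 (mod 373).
174

gcd(358, 373) = 1, so the inverse exists.
Extended Euclidean algorithm on (373, 358):
373 = 1 × 358 + 15  ⟹  15 = (1)·373 + (-1)·358
358 = 23 × 15 + 13  ⟹  13 = (-23)·373 + (24)·358
15 = 1 × 13 + 2  ⟹  2 = (24)·373 + (-25)·358
13 = 6 × 2 + 1  ⟹  1 = (-167)·373 + (174)·358
So (174)·358 ≡ 1 (mod 373), i.e. 358^(-1) ≡ 174 (mod 373).
Check: 358 × 174 = 62292 ≡ 1 (mod 373)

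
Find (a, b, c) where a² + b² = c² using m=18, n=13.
(155, 468, 493)

Euclid's formula: a = m² - n², b = 2mn, c = m² + n²
m = 18, n = 13
a = 18² - 13² = 324 - 169 = 155
b = 2 × 18 × 13 = 468
c = 18² + 13² = 324 + 169 = 493
Verification: 155² + 468² = 24025 + 219024 = 243049 = 493² ✓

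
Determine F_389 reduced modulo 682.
1

Matrix identity: Q^n = [[F_(n+1), F_n], [F_n, F_(n-1)]] with Q = [[1,1],[1,0]].
n = 389 = 110000101₂. Square-and-multiply, entries mod 682:
Q^1 = [[1,1],[1,0]]
Q^3 = (Q^1)²·Q = [[3,2],[2,1]]
Q^6 = (Q^3)² = [[13,8],[8,5]]
Q^12 = (Q^6)² = [[233,144],[144,89]]
Q^24 = (Q^12)² = [[5,674],[674,13]]
Q^48 = (Q^24)² = [[89,538],[538,233]]
Q^97 = (Q^48)²·Q = [[21,13],[13,8]]
Q^194 = (Q^97)² = [[610,377],[377,233]]
Q^389 = (Q^194)²·Q = [[0,1],[1,681]]
F_389 mod 682 = Q^389[0][1] = 1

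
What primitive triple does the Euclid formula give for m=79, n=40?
(4641, 6320, 7841)

Euclid's formula: a = m² - n², b = 2mn, c = m² + n²
m = 79, n = 40
a = 79² - 40² = 6241 - 1600 = 4641
b = 2 × 79 × 40 = 6320
c = 79² + 40² = 6241 + 1600 = 7841
Verification: 4641² + 6320² = 21538881 + 39942400 = 61481281 = 7841² ✓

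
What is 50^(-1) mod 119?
50

gcd(50, 119) = 1, so the inverse exists.
Extended Euclidean algorithm on (119, 50):
119 = 2 × 50 + 19  ⟹  19 = (1)·119 + (-2)·50
50 = 2 × 19 + 12  ⟹  12 = (-2)·119 + (5)·50
19 = 1 × 12 + 7  ⟹  7 = (3)·119 + (-7)·50
12 = 1 × 7 + 5  ⟹  5 = (-5)·119 + (12)·50
7 = 1 × 5 + 2  ⟹  2 = (8)·119 + (-19)·50
5 = 2 × 2 + 1  ⟹  1 = (-21)·119 + (50)·50
So (50)·50 ≡ 1 (mod 119), i.e. 50^(-1) ≡ 50 (mod 119).
Check: 50 × 50 = 2500 ≡ 1 (mod 119)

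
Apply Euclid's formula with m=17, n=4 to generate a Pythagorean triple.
(273, 136, 305)

Euclid's formula: a = m² - n², b = 2mn, c = m² + n²
m = 17, n = 4
a = 17² - 4² = 289 - 16 = 273
b = 2 × 17 × 4 = 136
c = 17² + 4² = 289 + 16 = 305
Verification: 273² + 136² = 74529 + 18496 = 93025 = 305² ✓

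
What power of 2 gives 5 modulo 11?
4

Baby-step giant-step with step n = ⌈√11⌉ = 4.
Baby steps 2^j mod 11 (j:value) for j=0..3: 0:1, 1:2, 2:4, 3:8.
Giant-step multiplier: 2^(-4) ≡ 2^(10-4) = 2^6 ≡ 9 (mod 11).
Giant steps γ_i = 5·9^i mod 11: γ_0=5, γ_1=1 (in table at j=0).
x = i·n + j = 1·4 + 0 = 4.
Check: 2^4 ≡ 5 (mod 11).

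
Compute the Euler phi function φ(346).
172

346 = 2 × 173
φ(n) = n × ∏(1 - 1/p) for each prime p dividing n
φ(346) = 346 × (1 - 1/2) × (1 - 1/173) = 172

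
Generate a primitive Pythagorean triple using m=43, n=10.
(1749, 860, 1949)

Euclid's formula: a = m² - n², b = 2mn, c = m² + n²
m = 43, n = 10
a = 43² - 10² = 1849 - 100 = 1749
b = 2 × 43 × 10 = 860
c = 43² + 10² = 1849 + 100 = 1949
Verification: 1749² + 860² = 3059001 + 739600 = 3798601 = 1949² ✓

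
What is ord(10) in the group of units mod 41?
5

41 is prime, so ord(10) divides φ(41) = 40.
Divisors of 40: 1, 2, 4, 5, 8, 10, 20, 40.
Repeated squaring: 10^1 ≡ 10, 10^2 ≡ 18, 10^4 ≡ 37, 10^8 ≡ 16, 10^16 ≡ 10, 10^32 ≡ 18 (mod 41).
Test 10^d mod 41 for each divisor d in increasing order:
10^1 ≡ 10
10^2 ≡ 18
10^4 ≡ 37
10^5 = 10^4·10^1 ≡ 1  ← first divisor giving 1
The order is 5.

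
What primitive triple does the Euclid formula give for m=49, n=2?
(2397, 196, 2405)

Euclid's formula: a = m² - n², b = 2mn, c = m² + n²
m = 49, n = 2
a = 49² - 2² = 2401 - 4 = 2397
b = 2 × 49 × 2 = 196
c = 49² + 2² = 2401 + 4 = 2405
Verification: 2397² + 196² = 5745609 + 38416 = 5784025 = 2405² ✓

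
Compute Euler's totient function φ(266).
108

266 = 2 × 7 × 19
φ(n) = n × ∏(1 - 1/p) for each prime p dividing n
φ(266) = 266 × (1 - 1/2) × (1 - 1/7) × (1 - 1/19) = 108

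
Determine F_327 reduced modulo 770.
398

Matrix identity: Q^n = [[F_(n+1), F_n], [F_n, F_(n-1)]] with Q = [[1,1],[1,0]].
n = 327 = 101000111₂. Square-and-multiply, entries mod 770:
Q^1 = [[1,1],[1,0]]
Q^2 = (Q^1)² = [[2,1],[1,1]]
Q^5 = (Q^2)²·Q = [[8,5],[5,3]]
Q^10 = (Q^5)² = [[89,55],[55,34]]
Q^20 = (Q^10)² = [[166,605],[605,331]]
Q^40 = (Q^20)² = [[111,385],[385,496]]
Q^81 = (Q^40)²·Q = [[1,386],[386,385]]
Q^163 = (Q^81)²·Q = [[3,387],[387,386]]
Q^327 = (Q^163)²·Q = [[21,398],[398,393]]
F_327 mod 770 = Q^327[0][1] = 398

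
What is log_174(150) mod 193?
120

Baby-step giant-step with step n = ⌈√193⌉ = 14.
Baby steps 174^j mod 193 (j:value) for j=0..13: 0:1, 1:174, 2:168, 3:89, 4:46, 5:91, 6:8, 7:41, 8:186, 9:133, 10:175, 11:149, 12:64, 13:135.
Giant-step multiplier: 174^(-14) ≡ 174^(192-14) = 174^178 ≡ 31 (mod 193).
Giant steps γ_i = 150·31^i mod 193: γ_0=150, γ_1=18, γ_2=172, γ_3=121, γ_4=84, γ_5=95, γ_6=50, γ_7=6, γ_8=186 (in table at j=8).
x = i·n + j = 8·14 + 8 = 120.
Check: 174^120 ≡ 150 (mod 193).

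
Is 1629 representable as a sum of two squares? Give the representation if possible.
27² + 30² (a=27, b=30)

Factorization: 1629 = 3^2 × 181
By Fermat: n is sum of two squares iff every prime p ≡ 3 (mod 4) appears to even power.
All primes ≡ 3 (mod 4) appear to even power.
Search a = 0, 1, 2, … for 1629 - a² a perfect square: first hit at a = 27: 1629 - 729 = 900 = 30².
1629 = 27² + 30² = 729 + 900 ✓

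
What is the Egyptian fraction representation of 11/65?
1/6 + 1/390

Greedy algorithm:
11/65: ceiling(65/11) = 6, use 1/6
1/390: ceiling(390/1) = 390, use 1/390
Result: 11/65 = 1/6 + 1/390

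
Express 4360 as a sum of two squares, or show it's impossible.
2² + 66² (a=2, b=66)

Factorization: 4360 = 2^3 × 5 × 109
By Fermat: n is sum of two squares iff every prime p ≡ 3 (mod 4) appears to even power.
All primes ≡ 3 (mod 4) appear to even power.
Search a = 0, 1, 2, … for 4360 - a² a perfect square: first hit at a = 2: 4360 - 4 = 4356 = 66².
4360 = 2² + 66² = 4 + 4356 ✓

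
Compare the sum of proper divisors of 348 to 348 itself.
abundant

Proper divisors of 348: sum = 1 + 2 + 3 + 4 + 6 + 12 + 29 + 58 + 87 + 116 + 174 = 492
Since 492 > 348, 348 is abundant.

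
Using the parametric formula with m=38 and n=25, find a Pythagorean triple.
(819, 1900, 2069)

Euclid's formula: a = m² - n², b = 2mn, c = m² + n²
m = 38, n = 25
a = 38² - 25² = 1444 - 625 = 819
b = 2 × 38 × 25 = 1900
c = 38² + 25² = 1444 + 625 = 2069
Verification: 819² + 1900² = 670761 + 3610000 = 4280761 = 2069² ✓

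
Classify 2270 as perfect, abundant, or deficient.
deficient

Proper divisors of 2270: sum = 1 + 2 + 5 + 10 + 227 + 454 + 1135 = 1834
Since 1834 < 2270, 2270 is deficient.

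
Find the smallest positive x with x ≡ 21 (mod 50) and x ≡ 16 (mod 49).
2221

Using Chinese Remainder Theorem:
M = 50 × 49 = 2450
M1 = 49, M2 = 50
y1 = 49^(-1) mod 50 = 49
y2 = 50^(-1) mod 49 = 1
x = (21×49×49 + 16×50×1) mod 2450 = 2221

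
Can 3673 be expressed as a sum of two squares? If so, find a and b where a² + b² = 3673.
37² + 48² (a=37, b=48)

Factorization: 3673 = 3673
By Fermat: n is sum of two squares iff every prime p ≡ 3 (mod 4) appears to even power.
All primes ≡ 3 (mod 4) appear to even power.
Search a = 0, 1, 2, … for 3673 - a² a perfect square: first hit at a = 37: 3673 - 1369 = 2304 = 48².
3673 = 37² + 48² = 1369 + 2304 ✓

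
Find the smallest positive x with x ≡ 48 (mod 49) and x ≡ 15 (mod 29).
1175

Using Chinese Remainder Theorem:
M = 49 × 29 = 1421
M1 = 29, M2 = 49
y1 = 29^(-1) mod 49 = 22
y2 = 49^(-1) mod 29 = 16
x = (48×29×22 + 15×49×16) mod 1421 = 1175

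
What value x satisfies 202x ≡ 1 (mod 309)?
283

gcd(202, 309) = 1, so the inverse exists.
Extended Euclidean algorithm on (309, 202):
309 = 1 × 202 + 107  ⟹  107 = (1)·309 + (-1)·202
202 = 1 × 107 + 95  ⟹  95 = (-1)·309 + (2)·202
107 = 1 × 95 + 12  ⟹  12 = (2)·309 + (-3)·202
95 = 7 × 12 + 11  ⟹  11 = (-15)·309 + (23)·202
12 = 1 × 11 + 1  ⟹  1 = (17)·309 + (-26)·202
So (-26)·202 ≡ 1 (mod 309), i.e. 202^(-1) ≡ -26 ≡ 283 (mod 309).
Check: 202 × 283 = 57166 ≡ 1 (mod 309)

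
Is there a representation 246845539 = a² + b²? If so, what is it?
Not possible

Factorization: 246845539 = 53 × 167^3
By Fermat: n is sum of two squares iff every prime p ≡ 3 (mod 4) appears to even power.
Prime(s) ≡ 3 (mod 4) with odd exponent: [(167, 3)]
Therefore 246845539 cannot be expressed as a² + b².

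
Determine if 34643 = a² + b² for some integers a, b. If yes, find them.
Not possible

Factorization: 34643 = 7^3 × 101
By Fermat: n is sum of two squares iff every prime p ≡ 3 (mod 4) appears to even power.
Prime(s) ≡ 3 (mod 4) with odd exponent: [(7, 3)]
Therefore 34643 cannot be expressed as a² + b².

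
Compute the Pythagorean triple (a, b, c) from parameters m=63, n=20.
(3569, 2520, 4369)

Euclid's formula: a = m² - n², b = 2mn, c = m² + n²
m = 63, n = 20
a = 63² - 20² = 3969 - 400 = 3569
b = 2 × 63 × 20 = 2520
c = 63² + 20² = 3969 + 400 = 4369
Verification: 3569² + 2520² = 12737761 + 6350400 = 19088161 = 4369² ✓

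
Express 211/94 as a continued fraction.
[2; 4, 11, 2]

Euclidean algorithm steps:
211 = 2 × 94 + 23
94 = 4 × 23 + 2
23 = 11 × 2 + 1
2 = 2 × 1 + 0
Continued fraction: [2; 4, 11, 2]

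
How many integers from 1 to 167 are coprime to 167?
166

167 = 167
φ(n) = n × ∏(1 - 1/p) for each prime p dividing n
φ(167) = 167 × (1 - 1/167) = 166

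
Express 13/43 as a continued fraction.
[0; 3, 3, 4]

Euclidean algorithm steps:
13 = 0 × 43 + 13
43 = 3 × 13 + 4
13 = 3 × 4 + 1
4 = 4 × 1 + 0
Continued fraction: [0; 3, 3, 4]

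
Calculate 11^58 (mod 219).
85

Repeated squaring. Binary of 58 = 111010.
11^1 ≡ 11 (mod 219); 11^2 ≡ 121 (mod 219); 11^4 ≡ 187 (mod 219); 11^8 ≡ 148 (mod 219); 11^16 ≡ 4 (mod 219); 11^32 ≡ 16 (mod 219)
11^58 = 11^2 × 11^8 × 11^16 × 11^32 ≡ 85 (mod 219)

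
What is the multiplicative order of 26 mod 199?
99

199 is prime, so ord(26) divides φ(199) = 198.
Divisors of 198: 1, 2, 3, 6, 9, 11, 18, 22, 33, 66, 99, 198.
Repeated squaring: 26^1 ≡ 26, 26^2 ≡ 79, 26^4 ≡ 72, 26^8 ≡ 10, 26^16 ≡ 100, 26^32 ≡ 50, 26^64 ≡ 112, 26^128 ≡ 7 (mod 199).
Test 26^d mod 199 for each divisor d in increasing order:
26^1 ≡ 26
26^2 ≡ 79
26^3 = 26^2·26^1 ≡ 64
26^6 = 26^4·26^2 ≡ 116
26^9 = 26^8·26^1 ≡ 61
26^11 = 26^8·26^2·26^1 ≡ 43
26^18 = 26^16·26^2 ≡ 139
26^22 = 26^16·26^4·26^2 ≡ 58
26^33 = 26^32·26^1 ≡ 106
26^66 = 26^64·26^2 ≡ 92
26^99 = 26^64·26^32·26^2·26^1 ≡ 1  ← first divisor giving 1
The order is 99.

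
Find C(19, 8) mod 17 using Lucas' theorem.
0

Using Lucas' theorem:
Write n=19 and k=8 in base 17:
n in base 17: [1, 2]
k in base 17: [0, 8]
C(19,8) mod 17 = ∏ C(n_i, k_i) mod 17
Digit binomials (mod 17): C(1,0) = 1; C(2,8) = 0 (k_i > n_i)
Product: 1 × 0 = 0 ≡ 0 (mod 17)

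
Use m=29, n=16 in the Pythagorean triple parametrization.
(585, 928, 1097)

Euclid's formula: a = m² - n², b = 2mn, c = m² + n²
m = 29, n = 16
a = 29² - 16² = 841 - 256 = 585
b = 2 × 29 × 16 = 928
c = 29² + 16² = 841 + 256 = 1097
Verification: 585² + 928² = 342225 + 861184 = 1203409 = 1097² ✓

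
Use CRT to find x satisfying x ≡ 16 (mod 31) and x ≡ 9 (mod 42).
1101

Using Chinese Remainder Theorem:
M = 31 × 42 = 1302
M1 = 42, M2 = 31
y1 = 42^(-1) mod 31 = 17
y2 = 31^(-1) mod 42 = 19
x = (16×42×17 + 9×31×19) mod 1302 = 1101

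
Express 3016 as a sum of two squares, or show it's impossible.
10² + 54² (a=10, b=54)

Factorization: 3016 = 2^3 × 13 × 29
By Fermat: n is sum of two squares iff every prime p ≡ 3 (mod 4) appears to even power.
All primes ≡ 3 (mod 4) appear to even power.
Search a = 0, 1, 2, … for 3016 - a² a perfect square: first hit at a = 10: 3016 - 100 = 2916 = 54².
3016 = 10² + 54² = 100 + 2916 ✓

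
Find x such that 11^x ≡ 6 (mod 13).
11

Baby-step giant-step with step n = ⌈√13⌉ = 4.
Baby steps 11^j mod 13 (j:value) for j=0..3: 0:1, 1:11, 2:4, 3:5.
Giant-step multiplier: 11^(-4) ≡ 11^(12-4) = 11^8 ≡ 9 (mod 13).
Giant steps γ_i = 6·9^i mod 13: γ_0=6, γ_1=2, γ_2=5 (in table at j=3).
x = i·n + j = 2·4 + 3 = 11.
Check: 11^11 ≡ 6 (mod 13).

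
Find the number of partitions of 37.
21637

p(n) counts ways to write n as a sum of positive integers (order ignored).
Euler's pentagonal recurrence: p(k) = p(k-1) + p(k-2) - p(k-5) - p(k-7) + p(k-12) + p(k-15) - ... (offsets j(3j∓1)/2, signs ++--, p(0)=1, p(<0)=0).
DP table for k = 0..36: p(0)=1, p(1)=1, p(2)=2, p(3)=3, p(4)=5, p(5)=7, p(6)=11, p(7)=15, p(8)=22, p(9)=30, p(10)=42, p(11)=56, p(12)=77, p(13)=101, p(14)=135, p(15)=176, p(16)=231, p(17)=297, p(18)=385, p(19)=490, p(20)=627, p(21)=792, p(22)=1002, p(23)=1255, p(24)=1575, p(25)=1958, p(26)=2436, p(27)=3010, p(28)=3718, p(29)=4565, p(30)=5604, p(31)=6842, p(32)=8349, p(33)=10143, p(34)=12310, p(35)=14883, p(36)=17977.
Final step: p(37) = p(36) + p(35) - p(32) - p(30) + p(25) + p(22) - p(15) - p(11) + p(2)
= 17977 + 14883 - 8349 - 5604 + 1958 + 1002 - 176 - 56 + 2
= 21637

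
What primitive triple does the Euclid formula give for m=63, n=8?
(3905, 1008, 4033)

Euclid's formula: a = m² - n², b = 2mn, c = m² + n²
m = 63, n = 8
a = 63² - 8² = 3969 - 64 = 3905
b = 2 × 63 × 8 = 1008
c = 63² + 8² = 3969 + 64 = 4033
Verification: 3905² + 1008² = 15249025 + 1016064 = 16265089 = 4033² ✓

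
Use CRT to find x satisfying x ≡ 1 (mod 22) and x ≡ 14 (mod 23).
221

Using Chinese Remainder Theorem:
M = 22 × 23 = 506
M1 = 23, M2 = 22
y1 = 23^(-1) mod 22 = 1
y2 = 22^(-1) mod 23 = 22
x = (1×23×1 + 14×22×22) mod 506 = 221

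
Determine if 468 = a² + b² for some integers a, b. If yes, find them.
12² + 18² (a=12, b=18)

Factorization: 468 = 2^2 × 3^2 × 13
By Fermat: n is sum of two squares iff every prime p ≡ 3 (mod 4) appears to even power.
All primes ≡ 3 (mod 4) appear to even power.
Search a = 0, 1, 2, … for 468 - a² a perfect square: first hit at a = 12: 468 - 144 = 324 = 18².
468 = 12² + 18² = 144 + 324 ✓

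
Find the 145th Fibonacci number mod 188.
93

Matrix identity: Q^n = [[F_(n+1), F_n], [F_n, F_(n-1)]] with Q = [[1,1],[1,0]].
n = 145 = 10010001₂. Square-and-multiply, entries mod 188:
Q^1 = [[1,1],[1,0]]
Q^2 = (Q^1)² = [[2,1],[1,1]]
Q^4 = (Q^2)² = [[5,3],[3,2]]
Q^9 = (Q^4)²·Q = [[55,34],[34,21]]
Q^18 = (Q^9)² = [[45,140],[140,93]]
Q^36 = (Q^18)² = [[5,144],[144,49]]
Q^72 = (Q^36)² = [[81,68],[68,13]]
Q^145 = (Q^72)²·Q = [[93,93],[93,0]]
F_145 mod 188 = Q^145[0][1] = 93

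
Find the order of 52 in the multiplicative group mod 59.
58

59 is prime, so ord(52) divides φ(59) = 58.
Divisors of 58: 1, 2, 29, 58.
Repeated squaring: 52^1 ≡ 52, 52^2 ≡ 49, 52^4 ≡ 41, 52^8 ≡ 29, 52^16 ≡ 15, 52^32 ≡ 48 (mod 59).
Test 52^d mod 59 for each divisor d in increasing order:
52^1 ≡ 52
52^2 ≡ 49
52^29 = 52^16·52^8·52^4·52^1 ≡ 58
52^58 = 52^32·52^16·52^8·52^2 ≡ 1  ← first divisor giving 1
The order is 58.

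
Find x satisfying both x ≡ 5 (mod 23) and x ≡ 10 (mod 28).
626

Using Chinese Remainder Theorem:
M = 23 × 28 = 644
M1 = 28, M2 = 23
y1 = 28^(-1) mod 23 = 14
y2 = 23^(-1) mod 28 = 11
x = (5×28×14 + 10×23×11) mod 644 = 626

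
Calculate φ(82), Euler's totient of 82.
40

82 = 2 × 41
φ(n) = n × ∏(1 - 1/p) for each prime p dividing n
φ(82) = 82 × (1 - 1/2) × (1 - 1/41) = 40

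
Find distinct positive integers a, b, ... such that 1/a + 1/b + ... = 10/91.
1/10 + 1/102 + 1/11603 + 1/269247615

Greedy algorithm:
10/91: ceiling(91/10) = 10, use 1/10
9/910: ceiling(910/9) = 102, use 1/102
2/23205: ceiling(23205/2) = 11603, use 1/11603
1/269247615: ceiling(269247615/1) = 269247615, use 1/269247615
Result: 10/91 = 1/10 + 1/102 + 1/11603 + 1/269247615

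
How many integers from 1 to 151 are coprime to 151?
150

151 = 151
φ(n) = n × ∏(1 - 1/p) for each prime p dividing n
φ(151) = 151 × (1 - 1/151) = 150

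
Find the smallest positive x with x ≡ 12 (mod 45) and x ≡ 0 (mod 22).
462

Using Chinese Remainder Theorem:
M = 45 × 22 = 990
M1 = 22, M2 = 45
y1 = 22^(-1) mod 45 = 43
y2 = 45^(-1) mod 22 = 1
x = (12×22×43 + 0×45×1) mod 990 = 462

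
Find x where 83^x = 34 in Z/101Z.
79

Baby-step giant-step with step n = ⌈√101⌉ = 11.
Baby steps 83^j mod 101 (j:value) for j=0..10: 0:1, 1:83, 2:21, 3:26, 4:37, 5:41, 6:70, 7:53, 8:56, 9:2, 10:65.
Giant-step multiplier: 83^(-11) ≡ 83^(100-11) = 83^89 ≡ 89 (mod 101).
Giant steps γ_i = 34·89^i mod 101: γ_0=34, γ_1=97, γ_2=48, γ_3=30, γ_4=44, γ_5=78, γ_6=74, γ_7=21 (in table at j=2).
x = i·n + j = 7·11 + 2 = 79.
Check: 83^79 ≡ 34 (mod 101).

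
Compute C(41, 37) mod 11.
4

Using Lucas' theorem:
Write n=41 and k=37 in base 11:
n in base 11: [3, 8]
k in base 11: [3, 4]
C(41,37) mod 11 = ∏ C(n_i, k_i) mod 11
Digit binomials (mod 11): C(3,3) = 1; C(8,4) = 70 ≡ 4
Product: 1 × 4 = 4 ≡ 4 (mod 11)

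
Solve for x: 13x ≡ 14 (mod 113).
x ≡ 88 (mod 113)

gcd(13, 113) = 1, which divides 14, so solutions exist.
Find 13^(-1) mod 113 by the extended Euclidean algorithm:
113 = 8 × 13 + 9  ⟹  9 = (1)·113 + (-8)·13
13 = 1 × 9 + 4  ⟹  4 = (-1)·113 + (9)·13
9 = 2 × 4 + 1  ⟹  1 = (3)·113 + (-26)·13
So (-26)·13 ≡ 1 (mod 113), i.e. 13^(-1) ≡ -26 ≡ 87 (mod 113).
x ≡ 87 × 14 = 1218 ≡ 88 (mod 113).
Check: 13 × 88 = 1144 ≡ 14 (mod 113).
Unique solution: x ≡ 88 (mod 113)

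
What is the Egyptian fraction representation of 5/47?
1/10 + 1/157 + 1/73790

Greedy algorithm:
5/47: ceiling(47/5) = 10, use 1/10
3/470: ceiling(470/3) = 157, use 1/157
1/73790: ceiling(73790/1) = 73790, use 1/73790
Result: 5/47 = 1/10 + 1/157 + 1/73790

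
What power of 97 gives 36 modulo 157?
82

Baby-step giant-step with step n = ⌈√157⌉ = 13.
Baby steps 97^j mod 157 (j:value) for j=0..12: 0:1, 1:97, 2:146, 3:32, 4:121, 5:119, 6:82, 7:104, 8:40, 9:112, 10:31, 11:24, 12:130.
Giant-step multiplier: 97^(-13) ≡ 97^(156-13) = 97^143 ≡ 22 (mod 157).
Giant steps γ_i = 36·22^i mod 157: γ_0=36, γ_1=7, γ_2=154, γ_3=91, γ_4=118, γ_5=84, γ_6=121 (in table at j=4).
x = i·n + j = 6·13 + 4 = 82.
Check: 97^82 ≡ 36 (mod 157).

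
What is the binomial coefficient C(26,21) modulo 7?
1

Using Lucas' theorem:
Write n=26 and k=21 in base 7:
n in base 7: [3, 5]
k in base 7: [3, 0]
C(26,21) mod 7 = ∏ C(n_i, k_i) mod 7
Digit binomials (mod 7): C(3,3) = 1; C(5,0) = 1
Product: 1 × 1 = 1 ≡ 1 (mod 7)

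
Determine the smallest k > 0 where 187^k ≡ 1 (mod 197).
49

197 is prime, so ord(187) divides φ(197) = 196.
Divisors of 196: 1, 2, 4, 7, 14, 28, 49, 98, 196.
Repeated squaring: 187^1 ≡ 187, 187^2 ≡ 100, 187^4 ≡ 150, 187^8 ≡ 42, 187^16 ≡ 188, 187^32 ≡ 81, 187^64 ≡ 60, 187^128 ≡ 54 (mod 197).
Test 187^d mod 197 for each divisor d in increasing order:
187^1 ≡ 187
187^2 ≡ 100
187^4 ≡ 150
187^7 = 187^4·187^2·187^1 ≡ 114
187^14 = 187^8·187^4·187^2 ≡ 191
187^28 = 187^16·187^8·187^4 ≡ 36
187^49 = 187^32·187^16·187^1 ≡ 1  ← first divisor giving 1
The order is 49.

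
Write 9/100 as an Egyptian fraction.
1/12 + 1/150

Greedy algorithm:
9/100: ceiling(100/9) = 12, use 1/12
1/150: ceiling(150/1) = 150, use 1/150
Result: 9/100 = 1/12 + 1/150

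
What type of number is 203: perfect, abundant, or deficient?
deficient

Proper divisors of 203: sum = 1 + 7 + 29 = 37
Since 37 < 203, 203 is deficient.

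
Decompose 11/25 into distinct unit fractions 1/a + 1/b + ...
1/3 + 1/10 + 1/150

Greedy algorithm:
11/25: ceiling(25/11) = 3, use 1/3
8/75: ceiling(75/8) = 10, use 1/10
1/150: ceiling(150/1) = 150, use 1/150
Result: 11/25 = 1/3 + 1/10 + 1/150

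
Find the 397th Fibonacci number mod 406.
121

Matrix identity: Q^n = [[F_(n+1), F_n], [F_n, F_(n-1)]] with Q = [[1,1],[1,0]].
n = 397 = 110001101₂. Square-and-multiply, entries mod 406:
Q^1 = [[1,1],[1,0]]
Q^3 = (Q^1)²·Q = [[3,2],[2,1]]
Q^6 = (Q^3)² = [[13,8],[8,5]]
Q^12 = (Q^6)² = [[233,144],[144,89]]
Q^24 = (Q^12)² = [[321,84],[84,237]]
Q^49 = (Q^24)²·Q = [[253,71],[71,182]]
Q^99 = (Q^49)²·Q = [[59,30],[30,29]]
Q^198 = (Q^99)² = [[321,204],[204,117]]
Q^397 = (Q^198)²·Q = [[153,121],[121,32]]
F_397 mod 406 = Q^397[0][1] = 121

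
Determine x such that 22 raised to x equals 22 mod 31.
1

Baby-step giant-step with step n = ⌈√31⌉ = 6.
Baby steps 22^j mod 31 (j:value) for j=0..5: 0:1, 1:22, 2:19, 3:15, 4:20, 5:6.
h = 22 is already in the table at j=1, so x = 1.
Check: 22^1 ≡ 22 (mod 31).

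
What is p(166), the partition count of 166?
189334822579

p(n) counts ways to write n as a sum of positive integers (order ignored).
Euler's pentagonal recurrence: p(k) = p(k-1) + p(k-2) - p(k-5) - p(k-7) + p(k-12) + p(k-15) - ... (offsets j(3j∓1)/2, signs ++--, p(0)=1, p(<0)=0).
DP table for k = 0..165: p(0)=1, p(1)=1, p(2)=2, p(3)=3, p(4)=5, p(5)=7, p(6)=11, p(7)=15, p(8)=22, p(9)=30, p(10)=42, p(11)=56, p(12)=77, p(13)=101, p(14)=135, p(15)=176, p(16)=231, p(17)=297, p(18)=385, p(19)=490, p(20)=627, p(21)=792, p(22)=1002, p(23)=1255, p(24)=1575, p(25)=1958, p(26)=2436, p(27)=3010, p(28)=3718, p(29)=4565, p(30)=5604, p(31)=6842, p(32)=8349, p(33)=10143, p(34)=12310, p(35)=14883, p(36)=17977, p(37)=21637, p(38)=26015, p(39)=31185, p(40)=37338, p(41)=44583, p(42)=53174, p(43)=63261, p(44)=75175, p(45)=89134, p(46)=105558, p(47)=124754, p(48)=147273, p(49)=173525, p(50)=204226, p(51)=239943, p(52)=281589, p(53)=329931, p(54)=386155, p(55)=451276, p(56)=526823, p(57)=614154, p(58)=715220, p(59)=831820, p(60)=966467, p(61)=1121505, p(62)=1300156, p(63)=1505499, p(64)=1741630, p(65)=2012558, p(66)=2323520, p(67)=2679689, p(68)=3087735, p(69)=3554345, p(70)=4087968, p(71)=4697205, p(72)=5392783, p(73)=6185689, p(74)=7089500, p(75)=8118264, p(76)=9289091, p(77)=10619863, p(78)=12132164, p(79)=13848650, p(80)=15796476, p(81)=18004327, p(82)=20506255, p(83)=23338469, p(84)=26543660, p(85)=30167357, p(86)=34262962, p(87)=38887673, p(88)=44108109, p(89)=49995925, p(90)=56634173, p(91)=64112359, p(92)=72533807, p(93)=82010177, p(94)=92669720, p(95)=104651419, p(96)=118114304, p(97)=133230930, p(98)=150198136, p(99)=169229875, p(100)=190569292, p(101)=214481126, p(102)=241265379, p(103)=271248950, p(104)=304801365, p(105)=342325709, p(106)=384276336, p(107)=431149389, p(108)=483502844, p(109)=541946240, p(110)=607163746, p(111)=679903203, p(112)=761002156, p(113)=851376628, p(114)=952050665, p(115)=1064144451, p(116)=1188908248, p(117)=1327710076, p(118)=1482074143, p(119)=1653668665, p(120)=1844349560, p(121)=2056148051, p(122)=2291320912, p(123)=2552338241, p(124)=2841940500, p(125)=3163127352, p(126)=3519222692, p(127)=3913864295, p(128)=4351078600, p(129)=4835271870, p(130)=5371315400, p(131)=5964539504, p(132)=6620830889, p(133)=7346629512, p(134)=8149040695, p(135)=9035836076, p(136)=10015581680, p(137)=11097645016, p(138)=12292341831, p(139)=13610949895, p(140)=15065878135, p(141)=16670689208, p(142)=18440293320, p(143)=20390982757, p(144)=22540654445, p(145)=24908858009, p(146)=27517052599, p(147)=30388671978, p(148)=33549419497, p(149)=37027355200, p(150)=40853235313, p(151)=45060624582, p(152)=49686288421, p(153)=54770336324, p(154)=60356673280, p(155)=66493182097, p(156)=73232243759, p(157)=80630964769, p(158)=88751778802, p(159)=97662728555, p(160)=107438159466, p(161)=118159068427, p(162)=129913904637, p(163)=142798995930, p(164)=156919475295, p(165)=172389800255.
Final step: p(166) = p(165) + p(164) - p(161) - p(159) + p(154) + p(151) - p(144) - p(140) + p(131) + p(126) - p(115) - p(109) + p(96) + p(89) - p(74) - p(66) + p(49) + p(40) - p(21) - p(11)
= 172389800255 + 156919475295 - 118159068427 - 97662728555 + 60356673280 + 45060624582 - 22540654445 - 15065878135 + 5964539504 + 3519222692 - 1064144451 - 541946240 + 118114304 + 49995925 - 7089500 - 2323520 + 173525 + 37338 - 792 - 56
= 189334822579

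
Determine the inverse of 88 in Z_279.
130

gcd(88, 279) = 1, so the inverse exists.
Extended Euclidean algorithm on (279, 88):
279 = 3 × 88 + 15  ⟹  15 = (1)·279 + (-3)·88
88 = 5 × 15 + 13  ⟹  13 = (-5)·279 + (16)·88
15 = 1 × 13 + 2  ⟹  2 = (6)·279 + (-19)·88
13 = 6 × 2 + 1  ⟹  1 = (-41)·279 + (130)·88
So (130)·88 ≡ 1 (mod 279), i.e. 88^(-1) ≡ 130 (mod 279).
Check: 88 × 130 = 11440 ≡ 1 (mod 279)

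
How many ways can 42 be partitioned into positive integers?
53174

p(n) counts ways to write n as a sum of positive integers (order ignored).
Euler's pentagonal recurrence: p(k) = p(k-1) + p(k-2) - p(k-5) - p(k-7) + p(k-12) + p(k-15) - ... (offsets j(3j∓1)/2, signs ++--, p(0)=1, p(<0)=0).
DP table for k = 0..41: p(0)=1, p(1)=1, p(2)=2, p(3)=3, p(4)=5, p(5)=7, p(6)=11, p(7)=15, p(8)=22, p(9)=30, p(10)=42, p(11)=56, p(12)=77, p(13)=101, p(14)=135, p(15)=176, p(16)=231, p(17)=297, p(18)=385, p(19)=490, p(20)=627, p(21)=792, p(22)=1002, p(23)=1255, p(24)=1575, p(25)=1958, p(26)=2436, p(27)=3010, p(28)=3718, p(29)=4565, p(30)=5604, p(31)=6842, p(32)=8349, p(33)=10143, p(34)=12310, p(35)=14883, p(36)=17977, p(37)=21637, p(38)=26015, p(39)=31185, p(40)=37338, p(41)=44583.
Final step: p(42) = p(41) + p(40) - p(37) - p(35) + p(30) + p(27) - p(20) - p(16) + p(7) + p(2)
= 44583 + 37338 - 21637 - 14883 + 5604 + 3010 - 627 - 231 + 15 + 2
= 53174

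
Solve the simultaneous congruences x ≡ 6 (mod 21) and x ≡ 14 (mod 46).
888

Using Chinese Remainder Theorem:
M = 21 × 46 = 966
M1 = 46, M2 = 21
y1 = 46^(-1) mod 21 = 16
y2 = 21^(-1) mod 46 = 11
x = (6×46×16 + 14×21×11) mod 966 = 888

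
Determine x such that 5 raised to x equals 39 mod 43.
3

Baby-step giant-step with step n = ⌈√43⌉ = 7.
Baby steps 5^j mod 43 (j:value) for j=0..6: 0:1, 1:5, 2:25, 3:39, 4:23, 5:29, 6:16.
h = 39 is already in the table at j=3, so x = 3.
Check: 5^3 ≡ 39 (mod 43).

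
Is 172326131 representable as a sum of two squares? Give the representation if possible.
Not possible

Factorization: 172326131 = 37 × 167^3
By Fermat: n is sum of two squares iff every prime p ≡ 3 (mod 4) appears to even power.
Prime(s) ≡ 3 (mod 4) with odd exponent: [(167, 3)]
Therefore 172326131 cannot be expressed as a² + b².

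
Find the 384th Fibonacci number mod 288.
0

Matrix identity: Q^n = [[F_(n+1), F_n], [F_n, F_(n-1)]] with Q = [[1,1],[1,0]].
n = 384 = 110000000₂. Square-and-multiply, entries mod 288:
Q^1 = [[1,1],[1,0]]
Q^3 = (Q^1)²·Q = [[3,2],[2,1]]
Q^6 = (Q^3)² = [[13,8],[8,5]]
Q^12 = (Q^6)² = [[233,144],[144,89]]
Q^24 = (Q^12)² = [[145,0],[0,145]]
Q^48 = (Q^24)² = [[1,0],[0,1]]
Q^96 = (Q^48)² = [[1,0],[0,1]]
Q^192 = (Q^96)² = [[1,0],[0,1]]
Q^384 = (Q^192)² = [[1,0],[0,1]]
F_384 mod 288 = Q^384[0][1] = 0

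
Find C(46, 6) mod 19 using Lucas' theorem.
9

Using Lucas' theorem:
Write n=46 and k=6 in base 19:
n in base 19: [2, 8]
k in base 19: [0, 6]
C(46,6) mod 19 = ∏ C(n_i, k_i) mod 19
Digit binomials (mod 19): C(2,0) = 1; C(8,6) = 28 ≡ 9
Product: 1 × 9 = 9 ≡ 9 (mod 19)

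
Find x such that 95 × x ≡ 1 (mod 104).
23

gcd(95, 104) = 1, so the inverse exists.
Extended Euclidean algorithm on (104, 95):
104 = 1 × 95 + 9  ⟹  9 = (1)·104 + (-1)·95
95 = 10 × 9 + 5  ⟹  5 = (-10)·104 + (11)·95
9 = 1 × 5 + 4  ⟹  4 = (11)·104 + (-12)·95
5 = 1 × 4 + 1  ⟹  1 = (-21)·104 + (23)·95
So (23)·95 ≡ 1 (mod 104), i.e. 95^(-1) ≡ 23 (mod 104).
Check: 95 × 23 = 2185 ≡ 1 (mod 104)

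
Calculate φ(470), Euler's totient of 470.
184

470 = 2 × 5 × 47
φ(n) = n × ∏(1 - 1/p) for each prime p dividing n
φ(470) = 470 × (1 - 1/2) × (1 - 1/5) × (1 - 1/47) = 184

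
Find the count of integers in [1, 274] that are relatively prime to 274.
136

274 = 2 × 137
φ(n) = n × ∏(1 - 1/p) for each prime p dividing n
φ(274) = 274 × (1 - 1/2) × (1 - 1/137) = 136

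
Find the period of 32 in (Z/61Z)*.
12

61 is prime, so ord(32) divides φ(61) = 60.
Divisors of 60: 1, 2, 3, 4, 5, 6, 10, 12, 15, 20, 30, 60.
Repeated squaring: 32^1 ≡ 32, 32^2 ≡ 48, 32^4 ≡ 47, 32^8 ≡ 13, 32^16 ≡ 47, 32^32 ≡ 13 (mod 61).
Test 32^d mod 61 for each divisor d in increasing order:
32^1 ≡ 32
32^2 ≡ 48
32^3 = 32^2·32^1 ≡ 11
32^4 ≡ 47
32^5 = 32^4·32^1 ≡ 40
32^6 = 32^4·32^2 ≡ 60
32^10 = 32^8·32^2 ≡ 14
32^12 = 32^8·32^4 ≡ 1  ← first divisor giving 1
The order is 12.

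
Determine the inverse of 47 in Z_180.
23

gcd(47, 180) = 1, so the inverse exists.
Extended Euclidean algorithm on (180, 47):
180 = 3 × 47 + 39  ⟹  39 = (1)·180 + (-3)·47
47 = 1 × 39 + 8  ⟹  8 = (-1)·180 + (4)·47
39 = 4 × 8 + 7  ⟹  7 = (5)·180 + (-19)·47
8 = 1 × 7 + 1  ⟹  1 = (-6)·180 + (23)·47
So (23)·47 ≡ 1 (mod 180), i.e. 47^(-1) ≡ 23 (mod 180).
Check: 47 × 23 = 1081 ≡ 1 (mod 180)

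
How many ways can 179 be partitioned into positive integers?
625846753120

p(n) counts ways to write n as a sum of positive integers (order ignored).
Euler's pentagonal recurrence: p(k) = p(k-1) + p(k-2) - p(k-5) - p(k-7) + p(k-12) + p(k-15) - ... (offsets j(3j∓1)/2, signs ++--, p(0)=1, p(<0)=0).
DP table for k = 0..178: p(0)=1, p(1)=1, p(2)=2, p(3)=3, p(4)=5, p(5)=7, p(6)=11, p(7)=15, p(8)=22, p(9)=30, p(10)=42, p(11)=56, p(12)=77, p(13)=101, p(14)=135, p(15)=176, p(16)=231, p(17)=297, p(18)=385, p(19)=490, p(20)=627, p(21)=792, p(22)=1002, p(23)=1255, p(24)=1575, p(25)=1958, p(26)=2436, p(27)=3010, p(28)=3718, p(29)=4565, p(30)=5604, p(31)=6842, p(32)=8349, p(33)=10143, p(34)=12310, p(35)=14883, p(36)=17977, p(37)=21637, p(38)=26015, p(39)=31185, p(40)=37338, p(41)=44583, p(42)=53174, p(43)=63261, p(44)=75175, p(45)=89134, p(46)=105558, p(47)=124754, p(48)=147273, p(49)=173525, p(50)=204226, p(51)=239943, p(52)=281589, p(53)=329931, p(54)=386155, p(55)=451276, p(56)=526823, p(57)=614154, p(58)=715220, p(59)=831820, p(60)=966467, p(61)=1121505, p(62)=1300156, p(63)=1505499, p(64)=1741630, p(65)=2012558, p(66)=2323520, p(67)=2679689, p(68)=3087735, p(69)=3554345, p(70)=4087968, p(71)=4697205, p(72)=5392783, p(73)=6185689, p(74)=7089500, p(75)=8118264, p(76)=9289091, p(77)=10619863, p(78)=12132164, p(79)=13848650, p(80)=15796476, p(81)=18004327, p(82)=20506255, p(83)=23338469, p(84)=26543660, p(85)=30167357, p(86)=34262962, p(87)=38887673, p(88)=44108109, p(89)=49995925, p(90)=56634173, p(91)=64112359, p(92)=72533807, p(93)=82010177, p(94)=92669720, p(95)=104651419, p(96)=118114304, p(97)=133230930, p(98)=150198136, p(99)=169229875, p(100)=190569292, p(101)=214481126, p(102)=241265379, p(103)=271248950, p(104)=304801365, p(105)=342325709, p(106)=384276336, p(107)=431149389, p(108)=483502844, p(109)=541946240, p(110)=607163746, p(111)=679903203, p(112)=761002156, p(113)=851376628, p(114)=952050665, p(115)=1064144451, p(116)=1188908248, p(117)=1327710076, p(118)=1482074143, p(119)=1653668665, p(120)=1844349560, p(121)=2056148051, p(122)=2291320912, p(123)=2552338241, p(124)=2841940500, p(125)=3163127352, p(126)=3519222692, p(127)=3913864295, p(128)=4351078600, p(129)=4835271870, p(130)=5371315400, p(131)=5964539504, p(132)=6620830889, p(133)=7346629512, p(134)=8149040695, p(135)=9035836076, p(136)=10015581680, p(137)=11097645016, p(138)=12292341831, p(139)=13610949895, p(140)=15065878135, p(141)=16670689208, p(142)=18440293320, p(143)=20390982757, p(144)=22540654445, p(145)=24908858009, p(146)=27517052599, p(147)=30388671978, p(148)=33549419497, p(149)=37027355200, p(150)=40853235313, p(151)=45060624582, p(152)=49686288421, p(153)=54770336324, p(154)=60356673280, p(155)=66493182097, p(156)=73232243759, p(157)=80630964769, p(158)=88751778802, p(159)=97662728555, p(160)=107438159466, p(161)=118159068427, p(162)=129913904637, p(163)=142798995930, p(164)=156919475295, p(165)=172389800255, p(166)=189334822579, p(167)=207890420102, p(168)=228204732751, p(169)=250438925115, p(170)=274768617130, p(171)=301384802048, p(172)=330495499613, p(173)=362326859895, p(174)=397125074750, p(175)=435157697830, p(176)=476715857290, p(177)=522115831195, p(178)=571701605655.
Final step: p(179) = p(178) + p(177) - p(174) - p(172) + p(167) + p(164) - p(157) - p(153) + p(144) + p(139) - p(128) - p(122) + p(109) + p(102) - p(87) - p(79) + p(62) + p(53) - p(34) - p(24) + p(3)
= 571701605655 + 522115831195 - 397125074750 - 330495499613 + 207890420102 + 156919475295 - 80630964769 - 54770336324 + 22540654445 + 13610949895 - 4351078600 - 2291320912 + 541946240 + 241265379 - 38887673 - 13848650 + 1300156 + 329931 - 12310 - 1575 + 3
= 625846753120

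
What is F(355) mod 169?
34

Matrix identity: Q^n = [[F_(n+1), F_n], [F_n, F_(n-1)]] with Q = [[1,1],[1,0]].
n = 355 = 101100011₂. Square-and-multiply, entries mod 169:
Q^1 = [[1,1],[1,0]]
Q^2 = (Q^1)² = [[2,1],[1,1]]
Q^5 = (Q^2)²·Q = [[8,5],[5,3]]
Q^11 = (Q^5)²·Q = [[144,89],[89,55]]
Q^22 = (Q^11)² = [[96,135],[135,130]]
Q^44 = (Q^22)² = [[63,90],[90,142]]
Q^88 = (Q^44)² = [[70,29],[29,41]]
Q^177 = (Q^88)²·Q = [[3,164],[164,8]]
Q^355 = (Q^177)²·Q = [[148,34],[34,114]]
F_355 mod 169 = Q^355[0][1] = 34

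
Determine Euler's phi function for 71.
70

71 = 71
φ(n) = n × ∏(1 - 1/p) for each prime p dividing n
φ(71) = 71 × (1 - 1/71) = 70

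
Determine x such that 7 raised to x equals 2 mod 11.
3

Baby-step giant-step with step n = ⌈√11⌉ = 4.
Baby steps 7^j mod 11 (j:value) for j=0..3: 0:1, 1:7, 2:5, 3:2.
h = 2 is already in the table at j=3, so x = 3.
Check: 7^3 ≡ 2 (mod 11).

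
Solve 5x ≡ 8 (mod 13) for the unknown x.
x ≡ 12 (mod 13)

gcd(5, 13) = 1, which divides 8, so solutions exist.
Find 5^(-1) mod 13 by the extended Euclidean algorithm:
13 = 2 × 5 + 3  ⟹  3 = (1)·13 + (-2)·5
5 = 1 × 3 + 2  ⟹  2 = (-1)·13 + (3)·5
3 = 1 × 2 + 1  ⟹  1 = (2)·13 + (-5)·5
So (-5)·5 ≡ 1 (mod 13), i.e. 5^(-1) ≡ -5 ≡ 8 (mod 13).
x ≡ 8 × 8 = 64 ≡ 12 (mod 13).
Check: 5 × 12 = 60 ≡ 8 (mod 13).
Unique solution: x ≡ 12 (mod 13)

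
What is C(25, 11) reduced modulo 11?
2

Using Lucas' theorem:
Write n=25 and k=11 in base 11:
n in base 11: [2, 3]
k in base 11: [1, 0]
C(25,11) mod 11 = ∏ C(n_i, k_i) mod 11
Digit binomials (mod 11): C(2,1) = 2; C(3,0) = 1
Product: 2 × 1 = 2 ≡ 2 (mod 11)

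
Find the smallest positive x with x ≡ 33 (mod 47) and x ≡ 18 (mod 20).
738

Using Chinese Remainder Theorem:
M = 47 × 20 = 940
M1 = 20, M2 = 47
y1 = 20^(-1) mod 47 = 40
y2 = 47^(-1) mod 20 = 3
x = (33×20×40 + 18×47×3) mod 940 = 738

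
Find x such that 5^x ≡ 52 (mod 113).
10

Baby-step giant-step with step n = ⌈√113⌉ = 11.
Baby steps 5^j mod 113 (j:value) for j=0..10: 0:1, 1:5, 2:25, 3:12, 4:60, 5:74, 6:31, 7:42, 8:97, 9:33, 10:52.
h = 52 is already in the table at j=10, so x = 10.
Check: 5^10 ≡ 52 (mod 113).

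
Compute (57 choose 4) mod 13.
5

Using Lucas' theorem:
Write n=57 and k=4 in base 13:
n in base 13: [4, 5]
k in base 13: [0, 4]
C(57,4) mod 13 = ∏ C(n_i, k_i) mod 13
Digit binomials (mod 13): C(4,0) = 1; C(5,4) = 5
Product: 1 × 5 = 5 ≡ 5 (mod 13)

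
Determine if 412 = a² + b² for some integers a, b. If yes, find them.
Not possible

Factorization: 412 = 2^2 × 103
By Fermat: n is sum of two squares iff every prime p ≡ 3 (mod 4) appears to even power.
Prime(s) ≡ 3 (mod 4) with odd exponent: [(103, 1)]
Therefore 412 cannot be expressed as a² + b².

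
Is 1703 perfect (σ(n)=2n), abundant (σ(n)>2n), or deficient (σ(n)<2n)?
deficient

Proper divisors of 1703: sum = 1 + 13 + 131 = 145
Since 145 < 1703, 1703 is deficient.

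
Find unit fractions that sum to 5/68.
1/14 + 1/476

Greedy algorithm:
5/68: ceiling(68/5) = 14, use 1/14
1/476: ceiling(476/1) = 476, use 1/476
Result: 5/68 = 1/14 + 1/476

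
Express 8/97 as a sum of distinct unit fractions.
1/13 + 1/181 + 1/38041 + 1/1736503177 + 1/3769304102927363485 + 1/18943537893793408504192074528154430149 + 1/538286441900380211365817285104907086347439746130226973253778132494225813153 + 1/579504587067542801713103191859918608251030291952195423583529357653899418686342360361798689053273749372615043661810228371898539583862011424993909789665

Greedy algorithm:
8/97: ceiling(97/8) = 13, use 1/13
7/1261: ceiling(1261/7) = 181, use 1/181
6/228241: ceiling(228241/6) = 38041, use 1/38041
5/8682515881: ceiling(8682515881/5) = 1736503177, use 1/1736503177
4/15077216411709453937: ceiling(15077216411709453937/4) = 3769304102927363485, use 1/3769304102927363485
3/56830613681380225512576223584463290445: ceiling(56830613681380225512576223584463290445/3) = 18943537893793408504192074528154430149, use 1/18943537893793408504192074528154430149
2/1076572883800760422731634570209814172694879492260453946507556264988451626305: ceiling(1076572883800760422731634570209814172694879492260453946507556264988451626305/2) = 538286441900380211365817285104907086347439746130226973253778132494225813153, use 1/538286441900380211365817285104907086347439746130226973253778132494225813153
1/579504587067542801713103191859918608251030291952195423583529357653899418686342360361798689053273749372615043661810228371898539583862011424993909789665: ceiling(579504587067542801713103191859918608251030291952195423583529357653899418686342360361798689053273749372615043661810228371898539583862011424993909789665/1) = 579504587067542801713103191859918608251030291952195423583529357653899418686342360361798689053273749372615043661810228371898539583862011424993909789665, use 1/579504587067542801713103191859918608251030291952195423583529357653899418686342360361798689053273749372615043661810228371898539583862011424993909789665
Result: 8/97 = 1/13 + 1/181 + 1/38041 + 1/1736503177 + 1/3769304102927363485 + 1/18943537893793408504192074528154430149 + 1/538286441900380211365817285104907086347439746130226973253778132494225813153 + 1/579504587067542801713103191859918608251030291952195423583529357653899418686342360361798689053273749372615043661810228371898539583862011424993909789665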